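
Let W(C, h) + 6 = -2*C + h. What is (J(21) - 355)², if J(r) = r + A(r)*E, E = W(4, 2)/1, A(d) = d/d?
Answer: 119716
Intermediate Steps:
W(C, h) = -6 + h - 2*C (W(C, h) = -6 + (-2*C + h) = -6 + (h - 2*C) = -6 + h - 2*C)
A(d) = 1
E = -12 (E = (-6 + 2 - 2*4)/1 = (-6 + 2 - 8)*1 = -12*1 = -12)
J(r) = -12 + r (J(r) = r + 1*(-12) = r - 12 = -12 + r)
(J(21) - 355)² = ((-12 + 21) - 355)² = (9 - 355)² = (-346)² = 119716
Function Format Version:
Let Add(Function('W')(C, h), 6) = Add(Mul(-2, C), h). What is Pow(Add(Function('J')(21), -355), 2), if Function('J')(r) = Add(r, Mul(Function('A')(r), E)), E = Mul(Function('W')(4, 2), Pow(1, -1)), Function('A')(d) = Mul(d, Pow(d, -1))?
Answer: 119716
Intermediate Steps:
Function('W')(C, h) = Add(-6, h, Mul(-2, C)) (Function('W')(C, h) = Add(-6, Add(Mul(-2, C), h)) = Add(-6, Add(h, Mul(-2, C))) = Add(-6, h, Mul(-2, C)))
Function('A')(d) = 1
E = -12 (E = Mul(Add(-6, 2, Mul(-2, 4)), Pow(1, -1)) = Mul(Add(-6, 2, -8), 1) = Mul(-12, 1) = -12)
Function('J')(r) = Add(-12, r) (Function('J')(r) = Add(r, Mul(1, -12)) = Add(r, -12) = Add(-12, r))
Pow(Add(Function('J')(21), -355), 2) = Pow(Add(Add(-12, 21), -355), 2) = Pow(Add(9, -355), 2) = Pow(-346, 2) = 119716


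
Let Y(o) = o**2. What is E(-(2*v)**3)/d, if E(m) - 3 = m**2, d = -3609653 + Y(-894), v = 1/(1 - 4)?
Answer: -2251/2048793993 ≈ -1.0987e-6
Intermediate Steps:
v = -1/3 (v = 1/(-3) = -1/3 ≈ -0.33333)
d = -2810417 (d = -3609653 + (-894)**2 = -3609653 + 799236 = -2810417)
E(m) = 3 + m**2
E(-(2*v)**3)/d = (3 + (-(2*(-1/3))**3)**2)/(-2810417) = (3 + (-(-2/3)**3)**2)*(-1/2810417) = (3 + (-1*(-8/27))**2)*(-1/2810417) = (3 + (8/27)**2)*(-1/2810417) = (3 + 64/729)*(-1/2810417) = (2251/729)*(-1/2810417) = -2251/2048793993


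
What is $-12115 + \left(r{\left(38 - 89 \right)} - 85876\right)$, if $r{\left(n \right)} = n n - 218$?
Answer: $-95608$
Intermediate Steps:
$r{\left(n \right)} = -218 + n^{2}$ ($r{\left(n \right)} = n^{2} - 218 = -218 + n^{2}$)
$-12115 + \left(r{\left(38 - 89 \right)} - 85876\right) = -12115 - \left(86094 - \left(38 - 89\right)^{2}\right) = -12115 - \left(86094 - 2601\right) = -12115 + \left(\left(-218 + 2601\right) - 85876\right) = -12115 + \left(2383 - 85876\right) = -12115 - 83493 = -95608$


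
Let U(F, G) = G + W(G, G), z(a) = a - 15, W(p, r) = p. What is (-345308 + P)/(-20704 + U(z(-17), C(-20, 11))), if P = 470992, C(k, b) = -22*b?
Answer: -31421/5297 ≈ -5.9318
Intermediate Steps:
z(a) = -15 + a
U(F, G) = 2*G (U(F, G) = G + G = 2*G)
(-345308 + P)/(-20704 + U(z(-17), C(-20, 11))) = (-345308 + 470992)/(-20704 + 2*(-22*11)) = 125684/(-20704 + 2*(-242)) = 125684/(-20704 - 484) = 125684/(-21188) = 125684*(-1/21188) = -31421/5297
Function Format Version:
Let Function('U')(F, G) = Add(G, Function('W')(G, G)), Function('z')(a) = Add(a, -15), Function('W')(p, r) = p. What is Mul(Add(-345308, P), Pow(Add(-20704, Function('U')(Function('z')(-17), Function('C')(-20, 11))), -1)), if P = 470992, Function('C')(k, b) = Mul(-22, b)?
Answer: Rational(-31421, 5297) ≈ -5.9318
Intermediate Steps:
Function('z')(a) = Add(-15, a)
Function('U')(F, G) = Mul(2, G) (Function('U')(F, G) = Add(G, G) = Mul(2, G))
Mul(Add(-345308, P), Pow(Add(-20704, Function('U')(Function('z')(-17), Function('C')(-20, 11))), -1)) = Mul(Add(-345308, 470992), Pow(Add(-20704, Mul(2, Mul(-22, 11))), -1)) = Mul(125684, Pow(Add(-20704, Mul(2, -242)), -1)) = Mul(125684, Pow(Add(-20704, -484), -1)) = Mul(125684, Pow(-21188, -1)) = Mul(125684, Rational(-1, 21188)) = Rational(-31421, 5297)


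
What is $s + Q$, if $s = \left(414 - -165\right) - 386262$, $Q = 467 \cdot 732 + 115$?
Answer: $-43724$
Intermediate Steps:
$Q = 341959$ ($Q = 341844 + 115 = 341959$)
$s = -385683$ ($s = \left(414 + 165\right) - 386262 = 579 - 386262 = -385683$)
$s + Q = -385683 + 341959 = -43724$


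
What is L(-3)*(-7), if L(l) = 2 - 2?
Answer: 0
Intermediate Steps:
L(l) = 0
L(-3)*(-7) = 0*(-7) = 0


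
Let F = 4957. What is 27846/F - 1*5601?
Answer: -27736311/4957 ≈ -5595.4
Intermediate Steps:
27846/F - 1*5601 = 27846/4957 - 1*5601 = 27846*(1/4957) - 5601 = 27846/4957 - 5601 = -27736311/4957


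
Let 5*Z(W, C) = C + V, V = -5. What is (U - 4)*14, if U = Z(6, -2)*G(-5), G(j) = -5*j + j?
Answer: -448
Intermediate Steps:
Z(W, C) = -1 + C/5 (Z(W, C) = (C - 5)/5 = (-5 + C)/5 = -1 + C/5)
G(j) = -4*j
U = -28 (U = (-1 + (1/5)*(-2))*(-4*(-5)) = (-1 - 2/5)*20 = -7/5*20 = -28)
(U - 4)*14 = (-28 - 4)*14 = -32*14 = -448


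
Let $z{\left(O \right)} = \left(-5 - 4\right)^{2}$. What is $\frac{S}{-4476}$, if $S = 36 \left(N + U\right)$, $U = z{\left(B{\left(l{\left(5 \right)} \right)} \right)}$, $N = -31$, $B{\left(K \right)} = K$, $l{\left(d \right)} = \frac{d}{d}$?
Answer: $- \frac{150}{373} \approx -0.40214$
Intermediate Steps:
$l{\left(d \right)} = 1$
$z{\left(O \right)} = 81$ ($z{\left(O \right)} = \left(-9\right)^{2} = 81$)
$U = 81$
$S = 1800$ ($S = 36 \left(-31 + 81\right) = 36 \cdot 50 = 1800$)
$\frac{S}{-4476} = \frac{1800}{-4476} = 1800 \left(- \frac{1}{4476}\right) = - \frac{150}{373}$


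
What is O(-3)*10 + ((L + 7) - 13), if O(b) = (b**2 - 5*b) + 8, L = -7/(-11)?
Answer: 3461/11 ≈ 314.64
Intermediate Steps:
L = 7/11 (L = -7*(-1/11) = 7/11 ≈ 0.63636)
O(b) = 8 + b**2 - 5*b
O(-3)*10 + ((L + 7) - 13) = (8 + (-3)**2 - 5*(-3))*10 + ((7/11 + 7) - 13) = (8 + 9 + 15)*10 + (84/11 - 13) = 32*10 - 59/11 = 320 - 59/11 = 3461/11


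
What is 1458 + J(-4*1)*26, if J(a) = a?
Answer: 1354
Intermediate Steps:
1458 + J(-4*1)*26 = 1458 - 4*1*26 = 1458 - 4*26 = 1458 - 104 = 1354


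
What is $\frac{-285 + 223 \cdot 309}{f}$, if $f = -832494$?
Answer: $- \frac{11437}{138749} \approx -0.082429$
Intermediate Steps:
$\frac{-285 + 223 \cdot 309}{f} = \frac{-285 + 223 \cdot 309}{-832494} = \left(-285 + 68907\right) \left(- \frac{1}{832494}\right) = 68622 \left(- \frac{1}{832494}\right) = - \frac{11437}{138749}$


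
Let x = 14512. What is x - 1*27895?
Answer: -13383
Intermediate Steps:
x - 1*27895 = 14512 - 1*27895 = 14512 - 27895 = -13383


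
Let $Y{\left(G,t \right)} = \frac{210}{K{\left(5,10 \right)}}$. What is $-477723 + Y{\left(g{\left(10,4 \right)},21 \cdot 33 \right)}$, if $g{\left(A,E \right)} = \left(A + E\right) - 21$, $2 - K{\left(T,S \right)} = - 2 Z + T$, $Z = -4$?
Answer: $- \frac{5255163}{11} \approx -4.7774 \cdot 10^{5}$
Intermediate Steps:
$K{\left(T,S \right)} = -6 - T$ ($K{\left(T,S \right)} = 2 - \left(\left(-2\right) \left(-4\right) + T\right) = 2 - \left(8 + T\right) = -6 - T$)
$g{\left(A,E \right)} = -21 + A + E$
$Y{\left(G,t \right)} = - \frac{210}{11}$ ($Y{\left(G,t \right)} = \frac{210}{-6 - 5} = \frac{210}{-11} = 210 \left(- \frac{1}{11}\right) = - \frac{210}{11}$)
$-477723 + Y{\left(g{\left(10,4 \right)},21 \cdot 33 \right)} = -477723 - \frac{210}{11} = - \frac{5255163}{11}$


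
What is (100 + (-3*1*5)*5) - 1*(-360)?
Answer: 385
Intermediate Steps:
(100 + (-3*1*5)*5) - 1*(-360) = (100 - 3*5*5) + 360 = (100 - 15*5) + 360 = (100 - 75) + 360 = 25 + 360 = 385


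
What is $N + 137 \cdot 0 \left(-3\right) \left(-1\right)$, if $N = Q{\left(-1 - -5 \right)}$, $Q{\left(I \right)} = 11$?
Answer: $11$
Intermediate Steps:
$N = 11$
$N + 137 \cdot 0 \left(-3\right) \left(-1\right) = 11 + 137 \cdot 0 \left(-3\right) \left(-1\right) = 11 + 137 \cdot 0 \left(-1\right) = 11 + 137 \cdot 0 = 11 + 0 = 11$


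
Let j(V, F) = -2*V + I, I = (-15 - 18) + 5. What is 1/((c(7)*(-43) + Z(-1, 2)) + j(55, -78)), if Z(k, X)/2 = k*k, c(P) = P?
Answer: -1/437 ≈ -0.0022883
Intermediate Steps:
I = -28 (I = -33 + 5 = -28)
Z(k, X) = 2*k² (Z(k, X) = 2*(k*k) = 2*k²)
j(V, F) = -28 - 2*V (j(V, F) = -2*V - 28 = -28 - 2*V)
1/((c(7)*(-43) + Z(-1, 2)) + j(55, -78)) = 1/((7*(-43) + 2*(-1)²) + (-28 - 2*55)) = 1/((-301 + 2*1) + (-28 - 110)) = 1/((-301 + 2) - 138) = 1/(-299 - 138) = 1/(-437) = -1/437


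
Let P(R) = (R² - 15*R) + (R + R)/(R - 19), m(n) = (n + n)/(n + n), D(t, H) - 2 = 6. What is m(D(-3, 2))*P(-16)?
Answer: 17392/35 ≈ 496.91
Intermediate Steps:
D(t, H) = 8 (D(t, H) = 2 + 6 = 8)
m(n) = 1 (m(n) = (2*n)/((2*n)) = (2*n)*(1/(2*n)) = 1)
P(R) = R² - 15*R + 2*R/(-19 + R) (P(R) = (R² - 15*R) + (2*R)/(-19 + R) = (R² - 15*R) + 2*R/(-19 + R) = R² - 15*R + 2*R/(-19 + R))
m(D(-3, 2))*P(-16) = 1*(-16*(287 + (-16)² - 34*(-16))/(-19 - 16)) = 1*(-16*(287 + 256 + 544)/(-35)) = 1*(-16*(-1/35)*1087) = 1*(17392/35) = 17392/35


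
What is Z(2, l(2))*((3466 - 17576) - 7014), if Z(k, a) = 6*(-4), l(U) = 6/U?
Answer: 506976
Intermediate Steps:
Z(k, a) = -24
Z(2, l(2))*((3466 - 17576) - 7014) = -24*((3466 - 17576) - 7014) = -24*(-14110 - 7014) = -24*(-21124) = 506976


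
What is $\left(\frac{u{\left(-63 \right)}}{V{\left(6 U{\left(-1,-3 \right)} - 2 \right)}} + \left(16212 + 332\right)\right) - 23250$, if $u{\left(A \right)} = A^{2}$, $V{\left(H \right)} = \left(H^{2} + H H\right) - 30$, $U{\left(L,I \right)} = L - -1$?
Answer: $- \frac{151501}{22} \approx -6886.4$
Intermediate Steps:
$U{\left(L,I \right)} = 1 + L$ ($U{\left(L,I \right)} = L + 1 = 1 + L$)
$V{\left(H \right)} = -30 + 2 H^{2}$ ($V{\left(H \right)} = \left(H^{2} + H^{2}\right) - 30 = 2 H^{2} - 30 = -30 + 2 H^{2}$)
$\left(\frac{u{\left(-63 \right)}}{V{\left(6 U{\left(-1,-3 \right)} - 2 \right)}} + \left(16212 + 332\right)\right) - 23250 = \left(\frac{\left(-63\right)^{2}}{-30 + 2 \left(6 \left(1 - 1\right) - 2\right)^{2}} + \left(16212 + 332\right)\right) - 23250 = \left(\frac{3969}{-30 + 2 \left(6 \cdot 0 - 2\right)^{2}} + 16544\right) - 23250 = \left(\frac{3969}{-30 + 2 \left(0 - 2\right)^{2}} + 16544\right) - 23250 = \left(\frac{3969}{-30 + 2 \left(-2\right)^{2}} + 16544\right) - 23250 = \left(\frac{3969}{-30 + 2 \cdot 4} + 16544\right) - 23250 = \left(\frac{3969}{-30 + 8} + 16544\right) - 23250 = \left(\frac{3969}{-22} + 16544\right) - 23250 = \left(3969 \left(- \frac{1}{22}\right) + 16544\right) - 23250 = \left(- \frac{3969}{22} + 16544\right) - 23250 = \frac{359999}{22} - 23250 = - \frac{151501}{22}$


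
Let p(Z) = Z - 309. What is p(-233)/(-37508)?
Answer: 271/18754 ≈ 0.014450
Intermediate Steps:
p(Z) = -309 + Z
p(-233)/(-37508) = (-309 - 233)/(-37508) = -542*(-1/37508) = 271/18754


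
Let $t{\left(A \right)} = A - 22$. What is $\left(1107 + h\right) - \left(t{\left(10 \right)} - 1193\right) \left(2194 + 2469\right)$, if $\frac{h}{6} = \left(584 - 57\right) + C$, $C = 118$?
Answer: $5623892$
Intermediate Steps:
$h = 3870$ ($h = 6 \left(\left(584 - 57\right) + 118\right) = 6 \left(527 + 118\right) = 6 \cdot 645 = 3870$)
$t{\left(A \right)} = -22 + A$
$\left(1107 + h\right) - \left(t{\left(10 \right)} - 1193\right) \left(2194 + 2469\right) = \left(1107 + 3870\right) - \left(\left(-22 + 10\right) - 1193\right) \left(2194 + 2469\right) = 4977 - \left(-12 - 1193\right) 4663 = 4977 - \left(-1205\right) 4663 = 4977 - -5618915 = 4977 + 5618915 = 5623892$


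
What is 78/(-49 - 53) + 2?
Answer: 21/17 ≈ 1.2353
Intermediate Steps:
78/(-49 - 53) + 2 = 78/(-102) + 2 = -1/102*78 + 2 = -13/17 + 2 = 21/17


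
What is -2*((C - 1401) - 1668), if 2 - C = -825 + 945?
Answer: 6374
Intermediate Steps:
C = -118 (C = 2 - (-825 + 945) = 2 - 1*120 = 2 - 120 = -118)
-2*((C - 1401) - 1668) = -2*((-118 - 1401) - 1668) = -2*(-1519 - 1668) = -2*(-3187) = 6374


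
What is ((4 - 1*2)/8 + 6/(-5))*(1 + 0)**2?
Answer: -19/20 ≈ -0.95000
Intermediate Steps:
((4 - 1*2)/8 + 6/(-5))*(1 + 0)**2 = ((4 - 2)*(1/8) + 6*(-1/5))*1**2 = (2*(1/8) - 6/5)*1 = (1/4 - 6/5)*1 = -19/20*1 = -19/20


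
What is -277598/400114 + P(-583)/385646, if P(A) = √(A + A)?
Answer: -138799/200057 + I*√1166/385646 ≈ -0.6938 + 8.8544e-5*I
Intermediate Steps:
P(A) = √2*√A (P(A) = √(2*A) = √2*√A)
-277598/400114 + P(-583)/385646 = -277598/400114 + (√2*√(-583))/385646 = -277598*1/400114 + (√2*(I*√583))*(1/385646) = -138799/200057 + (I*√1166)*(1/385646) = -138799/200057 + I*√1166/385646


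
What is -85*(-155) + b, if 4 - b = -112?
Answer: 13291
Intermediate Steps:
b = 116 (b = 4 - 1*(-112) = 4 + 112 = 116)
-85*(-155) + b = -85*(-155) + 116 = 13175 + 116 = 13291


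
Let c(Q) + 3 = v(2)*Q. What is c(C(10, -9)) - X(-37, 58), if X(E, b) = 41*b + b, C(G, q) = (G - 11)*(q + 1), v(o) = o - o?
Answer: -2439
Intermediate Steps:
v(o) = 0
C(G, q) = (1 + q)*(-11 + G) (C(G, q) = (-11 + G)*(1 + q) = (1 + q)*(-11 + G))
X(E, b) = 42*b
c(Q) = -3 (c(Q) = -3 + 0*Q = -3 + 0 = -3)
c(C(10, -9)) - X(-37, 58) = -3 - 42*58 = -3 - 1*2436 = -3 - 2436 = -2439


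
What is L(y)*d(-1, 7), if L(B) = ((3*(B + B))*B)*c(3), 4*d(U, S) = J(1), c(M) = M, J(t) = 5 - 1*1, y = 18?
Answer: 5832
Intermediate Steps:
J(t) = 4 (J(t) = 5 - 1 = 4)
d(U, S) = 1 (d(U, S) = (1/4)*4 = 1)
L(B) = 18*B**2 (L(B) = ((3*(B + B))*B)*3 = ((3*(2*B))*B)*3 = ((6*B)*B)*3 = (6*B**2)*3 = 18*B**2)
L(y)*d(-1, 7) = (18*18**2)*1 = (18*324)*1 = 5832*1 = 5832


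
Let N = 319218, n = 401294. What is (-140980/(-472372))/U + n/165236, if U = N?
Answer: 1890968847941422/778621181158833 ≈ 2.4286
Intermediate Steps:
U = 319218
(-140980/(-472372))/U + n/165236 = -140980/(-472372)/319218 + 401294/165236 = -140980*(-1/472372)*(1/319218) + 401294*(1/165236) = (35245/118093)*(1/319218) + 200647/82618 = 35245/37697411274 + 200647/82618 = 1890968847941422/778621181158833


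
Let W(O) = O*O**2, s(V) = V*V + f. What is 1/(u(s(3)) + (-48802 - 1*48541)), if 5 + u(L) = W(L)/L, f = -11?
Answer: -1/97344 ≈ -1.0273e-5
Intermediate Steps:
s(V) = -11 + V**2 (s(V) = V*V - 11 = V**2 - 11 = -11 + V**2)
W(O) = O**3
u(L) = -5 + L**2 (u(L) = -5 + L**3/L = -5 + L**2)
1/(u(s(3)) + (-48802 - 1*48541)) = 1/((-5 + (-11 + 3**2)**2) + (-48802 - 1*48541)) = 1/((-5 + (-11 + 9)**2) + (-48802 - 48541)) = 1/((-5 + (-2)**2) - 97343) = 1/((-5 + 4) - 97343) = 1/(-1 - 97343) = 1/(-97344) = -1/97344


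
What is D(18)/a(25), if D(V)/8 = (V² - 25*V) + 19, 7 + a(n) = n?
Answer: -428/9 ≈ -47.556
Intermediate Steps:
a(n) = -7 + n
D(V) = 152 - 200*V + 8*V² (D(V) = 8*((V² - 25*V) + 19) = 8*(19 + V² - 25*V) = 152 - 200*V + 8*V²)
D(18)/a(25) = (152 - 200*18 + 8*18²)/(-7 + 25) = (152 - 3600 + 8*324)/18 = (152 - 3600 + 2592)*(1/18) = -856*1/18 = -428/9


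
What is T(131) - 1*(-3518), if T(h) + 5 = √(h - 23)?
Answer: 3513 + 6*√3 ≈ 3523.4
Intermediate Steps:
T(h) = -5 + √(-23 + h) (T(h) = -5 + √(h - 23) = -5 + √(-23 + h))
T(131) - 1*(-3518) = (-5 + √(-23 + 131)) - 1*(-3518) = (-5 + √108) + 3518 = (-5 + 6*√3) + 3518 = 3513 + 6*√3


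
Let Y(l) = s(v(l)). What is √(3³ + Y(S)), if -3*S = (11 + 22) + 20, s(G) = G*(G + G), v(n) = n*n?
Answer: √15783149/9 ≈ 441.42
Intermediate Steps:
v(n) = n²
s(G) = 2*G² (s(G) = G*(2*G) = 2*G²)
S = -53/3 (S = -((11 + 22) + 20)/3 = -(33 + 20)/3 = -⅓*53 = -53/3 ≈ -17.667)
Y(l) = 2*l⁴ (Y(l) = 2*(l²)² = 2*l⁴)
√(3³ + Y(S)) = √(3³ + 2*(-53/3)⁴) = √(27 + 2*(7890481/81)) = √(27 + 15780962/81) = √(15783149/81) = √15783149/9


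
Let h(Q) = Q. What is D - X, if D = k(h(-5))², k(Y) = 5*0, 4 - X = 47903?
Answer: 47899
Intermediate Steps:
X = -47899 (X = 4 - 1*47903 = 4 - 47903 = -47899)
k(Y) = 0
D = 0 (D = 0² = 0)
D - X = 0 - 1*(-47899) = 0 + 47899 = 47899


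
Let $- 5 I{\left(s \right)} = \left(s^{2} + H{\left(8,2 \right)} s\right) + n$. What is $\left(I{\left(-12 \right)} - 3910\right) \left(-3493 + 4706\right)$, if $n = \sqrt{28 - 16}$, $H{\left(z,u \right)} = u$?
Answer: $-4771942 - \frac{2426 \sqrt{3}}{5} \approx -4.7728 \cdot 10^{6}$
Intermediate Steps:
$n = 2 \sqrt{3}$ ($n = \sqrt{12} = 2 \sqrt{3} \approx 3.4641$)
$I{\left(s \right)} = - \frac{2 s}{5} - \frac{2 \sqrt{3}}{5} - \frac{s^{2}}{5}$ ($I{\left(s \right)} = - \frac{\left(s^{2} + 2 s\right) + 2 \sqrt{3}}{5} = - \frac{s^{2} + 2 s + 2 \sqrt{3}}{5} = - \frac{2 s}{5} - \frac{2 \sqrt{3}}{5} - \frac{s^{2}}{5}$)
$\left(I{\left(-12 \right)} - 3910\right) \left(-3493 + 4706\right) = \left(\left(\left(- \frac{2}{5}\right) \left(-12\right) - \frac{2 \sqrt{3}}{5} - \frac{\left(-12\right)^{2}}{5}\right) - 3910\right) \left(-3493 + 4706\right) = \left(\left(\frac{24}{5} - \frac{2 \sqrt{3}}{5} - \frac{144}{5}\right) - 3910\right) 1213 = \left(\left(-24 - \frac{2 \sqrt{3}}{5}\right) - 3910\right) 1213 = \left(-3934 - \frac{2 \sqrt{3}}{5}\right) 1213 = -4771942 - \frac{2426 \sqrt{3}}{5}$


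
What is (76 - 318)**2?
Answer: 58564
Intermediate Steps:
(76 - 318)**2 = (-242)**2 = 58564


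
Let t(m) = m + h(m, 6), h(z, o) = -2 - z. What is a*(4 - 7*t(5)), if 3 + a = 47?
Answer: 792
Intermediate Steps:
t(m) = -2 (t(m) = m + (-2 - m) = -2)
a = 44 (a = -3 + 47 = 44)
a*(4 - 7*t(5)) = 44*(4 - 7*(-2)) = 44*(4 + 14) = 44*18 = 792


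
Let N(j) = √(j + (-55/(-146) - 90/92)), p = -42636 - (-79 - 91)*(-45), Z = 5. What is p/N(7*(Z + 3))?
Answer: -25143*√156170506/46507 ≈ -6756.1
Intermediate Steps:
p = -50286 (p = -42636 - (-170)*(-45) = -42636 - 1*7650 = -42636 - 7650 = -50286)
N(j) = √(-1010/1679 + j) (N(j) = √(j + (-55*(-1/146) - 90*1/92)) = √(j + (55/146 - 45/46)) = √(j - 1010/1679) = √(-1010/1679 + j))
p/N(7*(Z + 3)) = -50286*1679/√(-1695790 + 2819041*(7*(5 + 3))) = -50286*1679/√(-1695790 + 2819041*(7*8)) = -50286*1679/√(-1695790 + 2819041*56) = -50286*1679/√(-1695790 + 157866296) = -50286*√156170506/93014 = -25143*√156170506/46507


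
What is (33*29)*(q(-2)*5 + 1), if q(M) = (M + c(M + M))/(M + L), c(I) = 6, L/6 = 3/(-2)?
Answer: -783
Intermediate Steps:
L = -9 (L = 6*(3/(-2)) = 6*(3*(-½)) = 6*(-3/2) = -9)
q(M) = (6 + M)/(-9 + M) (q(M) = (M + 6)/(M - 9) = (6 + M)/(-9 + M))
(33*29)*(q(-2)*5 + 1) = (33*29)*(((6 - 2)/(-9 - 2))*5 + 1) = 957*((4/(-11))*5 + 1) = 957*(-1/11*4*5 + 1) = 957*(-4/11*5 + 1) = 957*(-20/11 + 1) = 957*(-9/11) = -783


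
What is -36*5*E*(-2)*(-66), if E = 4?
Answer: -95040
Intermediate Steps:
-36*5*E*(-2)*(-66) = -36*5*4*(-2)*(-66) = -720*(-2)*(-66) = -36*(-40)*(-66) = 1440*(-66) = -95040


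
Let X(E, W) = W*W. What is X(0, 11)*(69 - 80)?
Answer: -1331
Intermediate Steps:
X(E, W) = W²
X(0, 11)*(69 - 80) = 11²*(69 - 80) = 121*(-11) = -1331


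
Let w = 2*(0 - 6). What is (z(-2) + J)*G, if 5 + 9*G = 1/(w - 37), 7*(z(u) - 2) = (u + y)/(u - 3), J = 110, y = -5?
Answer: -15334/245 ≈ -62.588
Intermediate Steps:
w = -12 (w = 2*(-6) = -12)
z(u) = 2 + (-5 + u)/(7*(-3 + u)) (z(u) = 2 + ((u - 5)/(u - 3))/7 = 2 + ((-5 + u)/(-3 + u))/7 = 2 + (-5 + u)/(7*(-3 + u)))
G = -82/147 (G = -5/9 + 1/(9*(-12 - 37)) = -5/9 + (1/9)/(-49) = -5/9 + (1/9)*(-1/49) = -5/9 - 1/441 = -82/147 ≈ -0.55782)
(z(-2) + J)*G = ((-47 + 15*(-2))/(7*(-3 - 2)) + 110)*(-82/147) = ((1/7)*(-47 - 30)/(-5) + 110)*(-82/147) = ((1/7)*(-1/5)*(-77) + 110)*(-82/147) = (11/5 + 110)*(-82/147) = (561/5)*(-82/147) = -15334/245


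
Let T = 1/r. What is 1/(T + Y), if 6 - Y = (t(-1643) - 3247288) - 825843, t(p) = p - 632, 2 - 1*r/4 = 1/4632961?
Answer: 37063684/151049787170769 ≈ 2.4537e-7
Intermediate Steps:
r = 37063684/4632961 (r = 8 - 4/4632961 = 37063684/4632961 ≈ 8.0000)
T = 4632961/37063684 (T = 1/(37063684/4632961) = 4632961/37063684 ≈ 0.12500)
t(p) = -632 + p
Y = 4075412 (Y = 6 - (((-632 - 1643) - 3247288) - 825843) = 6 - ((-2275 - 3247288) - 825843) = 6 - (-3249563 - 825843) = 6 - 1*(-4075406) = 6 + 4075406 = 4075412)
1/(T + Y) = 1/(4632961/37063684 + 4075412) = 1/(151049787170769/37063684) = 37063684/151049787170769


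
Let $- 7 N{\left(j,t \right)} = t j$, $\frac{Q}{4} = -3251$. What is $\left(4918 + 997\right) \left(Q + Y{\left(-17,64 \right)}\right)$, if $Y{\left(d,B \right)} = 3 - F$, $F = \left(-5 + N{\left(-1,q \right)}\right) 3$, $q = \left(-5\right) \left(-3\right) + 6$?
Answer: $-76865425$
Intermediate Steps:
$Q = -13004$ ($Q = 4 \left(-3251\right) = -13004$)
$q = 21$ ($q = 15 + 6 = 21$)
$N{\left(j,t \right)} = - \frac{j t}{7}$ ($N{\left(j,t \right)} = - \frac{t j}{7} = - \frac{j t}{7}$)
$F = -6$ ($F = \left(-5 - \left(- \frac{1}{7}\right) 21\right) 3 = \left(-5 + 3\right) 3 = \left(-2\right) 3 = -6$)
$Y{\left(d,B \right)} = 9$ ($Y{\left(d,B \right)} = 3 - -6 = 3 + 6 = 9$)
$\left(4918 + 997\right) \left(Q + Y{\left(-17,64 \right)}\right) = \left(4918 + 997\right) \left(-13004 + 9\right) = 5915 \left(-12995\right) = -76865425$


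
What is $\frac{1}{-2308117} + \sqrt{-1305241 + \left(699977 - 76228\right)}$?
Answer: $- \frac{1}{2308117} + 14 i \sqrt{3477} \approx -4.3325 \cdot 10^{-7} + 825.53 i$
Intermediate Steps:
$\frac{1}{-2308117} + \sqrt{-1305241 + \left(699977 - 76228\right)} = - \frac{1}{2308117} + \sqrt{-1305241 + \left(699977 - 76228\right)} = - \frac{1}{2308117} + \sqrt{-1305241 + 623749} = - \frac{1}{2308117} + \sqrt{-681492} = - \frac{1}{2308117} + 14 i \sqrt{3477}$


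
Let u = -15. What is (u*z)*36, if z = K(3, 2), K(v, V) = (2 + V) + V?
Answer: -3240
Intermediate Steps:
K(v, V) = 2 + 2*V
z = 6 (z = 2 + 2*2 = 2 + 4 = 6)
(u*z)*36 = -15*6*36 = -90*36 = -3240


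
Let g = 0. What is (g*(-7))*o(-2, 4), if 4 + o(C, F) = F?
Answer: 0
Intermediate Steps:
o(C, F) = -4 + F
(g*(-7))*o(-2, 4) = (0*(-7))*(-4 + 4) = 0*0 = 0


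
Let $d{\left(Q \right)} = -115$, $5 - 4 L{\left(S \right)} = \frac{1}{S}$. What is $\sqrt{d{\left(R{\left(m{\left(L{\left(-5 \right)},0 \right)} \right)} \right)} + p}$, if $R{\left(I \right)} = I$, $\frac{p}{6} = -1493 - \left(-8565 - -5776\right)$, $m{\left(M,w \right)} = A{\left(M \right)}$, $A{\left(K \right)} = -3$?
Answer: $\sqrt{7661} \approx 87.527$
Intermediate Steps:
$L{\left(S \right)} = \frac{5}{4} - \frac{1}{4 S}$
$m{\left(M,w \right)} = -3$
$p = 7776$ ($p = 6 \left(-1493 - \left(-8565 - -5776\right)\right) = 6 \left(-1493 - \left(-8565 + 5776\right)\right) = 6 \left(-1493 - -2789\right) = 6 \left(-1493 + 2789\right) = 6 \cdot 1296 = 7776$)
$\sqrt{d{\left(R{\left(m{\left(L{\left(-5 \right)},0 \right)} \right)} \right)} + p} = \sqrt{-115 + 7776} = \sqrt{7661}$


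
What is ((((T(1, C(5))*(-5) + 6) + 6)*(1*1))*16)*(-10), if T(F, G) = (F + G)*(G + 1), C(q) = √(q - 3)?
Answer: 480 + 1600*√2 ≈ 2742.7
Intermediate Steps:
C(q) = √(-3 + q)
T(F, G) = (1 + G)*(F + G) (T(F, G) = (F + G)*(1 + G) = (1 + G)*(F + G))
((((T(1, C(5))*(-5) + 6) + 6)*(1*1))*16)*(-10) = (((((1 + √(-3 + 5) + (√(-3 + 5))² + 1*√(-3 + 5))*(-5) + 6) + 6)*(1*1))*16)*(-10) = (((((1 + √2 + (√2)² + 1*√2)*(-5) + 6) + 6)*1)*16)*(-10) = (((((1 + √2 + 2 + √2)*(-5) + 6) + 6)*1)*16)*(-10) = (((((3 + 2*√2)*(-5) + 6) + 6)*1)*16)*(-10) = (((((-15 - 10*√2) + 6) + 6)*1)*16)*(-10) = ((((-9 - 10*√2) + 6)*1)*16)*(-10) = (((-3 - 10*√2)*1)*16)*(-10) = ((-3 - 10*√2)*16)*(-10) = (-48 - 160*√2)*(-10) = 480 + 1600*√2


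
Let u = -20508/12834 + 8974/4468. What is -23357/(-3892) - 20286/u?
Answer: -377233674818395/7635640852 ≈ -49404.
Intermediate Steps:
u = 1961881/4778526 (u = -20508*1/12834 + 8974*(1/4468) = -3418/2139 + 4487/2234 = 1961881/4778526 ≈ 0.41056)
-23357/(-3892) - 20286/u = -23357/(-3892) - 20286/1961881/4778526 = -23357*(-1/3892) - 20286*4778526/1961881 = 23357/3892 - 96937178436/1961881 = -377233674818395/7635640852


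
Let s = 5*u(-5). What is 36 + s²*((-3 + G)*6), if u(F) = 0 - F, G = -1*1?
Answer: -14964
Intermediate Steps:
G = -1
u(F) = -F
s = 25 (s = 5*(-1*(-5)) = 5*5 = 25)
36 + s²*((-3 + G)*6) = 36 + 25²*((-3 - 1)*6) = 36 + 625*(-4*6) = 36 + 625*(-24) = 36 - 15000 = -14964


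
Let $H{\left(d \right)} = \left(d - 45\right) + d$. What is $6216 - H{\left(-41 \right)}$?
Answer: $6343$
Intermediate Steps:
$H{\left(d \right)} = -45 + 2 d$ ($H{\left(d \right)} = \left(-45 + d\right) + d = -45 + 2 d$)
$6216 - H{\left(-41 \right)} = 6216 - \left(-45 + 2 \left(-41\right)\right) = 6216 - \left(-45 - 82\right) = 6216 - -127 = 6216 + 127 = 6343$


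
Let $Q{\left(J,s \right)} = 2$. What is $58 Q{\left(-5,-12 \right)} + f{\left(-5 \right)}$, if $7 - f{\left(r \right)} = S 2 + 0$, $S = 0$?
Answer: $123$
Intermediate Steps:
$f{\left(r \right)} = 7$ ($f{\left(r \right)} = 7 - \left(0 \cdot 2 + 0\right) = 7 - \left(0 + 0\right) = 7 - 0 = 7 + 0 = 7$)
$58 Q{\left(-5,-12 \right)} + f{\left(-5 \right)} = 58 \cdot 2 + 7 = 116 + 7 = 123$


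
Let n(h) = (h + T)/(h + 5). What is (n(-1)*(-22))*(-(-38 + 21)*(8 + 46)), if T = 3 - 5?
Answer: 15147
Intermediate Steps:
T = -2
n(h) = (-2 + h)/(5 + h) (n(h) = (h - 2)/(h + 5) = (-2 + h)/(5 + h))
(n(-1)*(-22))*(-(-38 + 21)*(8 + 46)) = (((-2 - 1)/(5 - 1))*(-22))*(-(-38 + 21)*(8 + 46)) = ((-3/4)*(-22))*(-(-17)*54) = (((¼)*(-3))*(-22))*(-1*(-918)) = -¾*(-22)*918 = (33/2)*918 = 15147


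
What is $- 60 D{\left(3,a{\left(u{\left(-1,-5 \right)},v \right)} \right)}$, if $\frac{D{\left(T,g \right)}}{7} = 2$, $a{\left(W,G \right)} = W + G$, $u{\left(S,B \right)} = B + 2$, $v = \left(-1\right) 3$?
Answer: $-840$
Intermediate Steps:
$v = -3$
$u{\left(S,B \right)} = 2 + B$
$a{\left(W,G \right)} = G + W$
$D{\left(T,g \right)} = 14$ ($D{\left(T,g \right)} = 7 \cdot 2 = 14$)
$- 60 D{\left(3,a{\left(u{\left(-1,-5 \right)},v \right)} \right)} = \left(-60\right) 14 = -840$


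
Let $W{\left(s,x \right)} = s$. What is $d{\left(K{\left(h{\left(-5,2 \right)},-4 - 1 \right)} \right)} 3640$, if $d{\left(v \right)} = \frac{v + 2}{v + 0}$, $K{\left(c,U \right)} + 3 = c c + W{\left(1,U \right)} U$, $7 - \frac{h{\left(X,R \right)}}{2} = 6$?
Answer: $1820$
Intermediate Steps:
$h{\left(X,R \right)} = 2$ ($h{\left(X,R \right)} = 14 - 12 = 2$)
$K{\left(c,U \right)} = -3 + U + c^{2}$ ($K{\left(c,U \right)} = -3 + \left(c c + 1 U\right) = -3 + \left(c^{2} + U\right) = -3 + \left(U + c^{2}\right) = -3 + U + c^{2}$)
$d{\left(v \right)} = \frac{2 + v}{v}$
$d{\left(K{\left(h{\left(-5,2 \right)},-4 - 1 \right)} \right)} 3640 = \frac{2 - \left(8 - 4\right)}{-3 - 5 + 2^{2}} \cdot 3640 = \frac{2 - 4}{-3 - 5 + 4} \cdot 3640 = \frac{2 - 4}{-4} \cdot 3640 = \left(- \frac{1}{4}\right) \left(-2\right) 3640 = \frac{1}{2} \cdot 3640 = 1820$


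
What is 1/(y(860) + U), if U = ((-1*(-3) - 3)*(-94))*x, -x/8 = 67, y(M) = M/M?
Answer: 1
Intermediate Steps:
y(M) = 1
x = -536 (x = -8*67 = -536)
U = 0 (U = ((-1*(-3) - 3)*(-94))*(-536) = ((3 - 3)*(-94))*(-536) = (0*(-94))*(-536) = 0*(-536) = 0)
1/(y(860) + U) = 1/(1 + 0) = 1/1 = 1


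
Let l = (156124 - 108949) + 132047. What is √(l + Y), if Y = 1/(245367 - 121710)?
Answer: √2740493217204735/123657 ≈ 423.35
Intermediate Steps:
Y = 1/123657 ≈ 8.0869e-6
l = 179222 (l = 47175 + 132047 = 179222)
√(l + Y) = √(179222 + 1/123657) = √(22162054855/123657) = √2740493217204735/123657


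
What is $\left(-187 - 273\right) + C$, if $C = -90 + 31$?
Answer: $-519$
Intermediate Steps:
$C = -59$
$\left(-187 - 273\right) + C = \left(-187 - 273\right) - 59 = -460 - 59 = -519$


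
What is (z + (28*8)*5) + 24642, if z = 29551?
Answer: 55313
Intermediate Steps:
(z + (28*8)*5) + 24642 = (29551 + (28*8)*5) + 24642 = (29551 + 224*5) + 24642 = (29551 + 1120) + 24642 = 30671 + 24642 = 55313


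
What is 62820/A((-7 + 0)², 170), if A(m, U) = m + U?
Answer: 20940/73 ≈ 286.85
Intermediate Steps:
A(m, U) = U + m
62820/A((-7 + 0)², 170) = 62820/(170 + (-7 + 0)²) = 62820/(170 + (-7)²) = 62820/(170 + 49) = 62820/219 = 62820*(1/219) = 20940/73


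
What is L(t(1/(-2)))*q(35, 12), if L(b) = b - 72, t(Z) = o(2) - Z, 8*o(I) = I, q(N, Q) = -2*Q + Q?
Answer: 855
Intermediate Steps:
q(N, Q) = -Q
o(I) = I/8
t(Z) = ¼ - Z (t(Z) = (⅛)*2 - Z = ¼ - Z)
L(b) = -72 + b
L(t(1/(-2)))*q(35, 12) = (-72 + (¼ - 1/(-2)))*(-1*12) = (-72 + (¼ - 1*(-½)))*(-12) = (-72 + (¼ + ½))*(-12) = (-72 + ¾)*(-12) = -285/4*(-12) = 855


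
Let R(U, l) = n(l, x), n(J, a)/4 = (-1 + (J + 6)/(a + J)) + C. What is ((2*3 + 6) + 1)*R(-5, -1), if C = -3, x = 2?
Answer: 52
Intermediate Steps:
n(J, a) = -16 + 4*(6 + J)/(J + a) (n(J, a) = 4*((-1 + (J + 6)/(a + J)) - 3) = 4*((-1 + (6 + J)/(J + a)) - 3) = 4*(-4 + (6 + J)/(J + a)) = -16 + 4*(6 + J)/(J + a))
R(U, l) = 4*(-2 - 3*l)/(2 + l) (R(U, l) = 4*(6 - 4*2 - 3*l)/(l + 2) = 4*(6 - 8 - 3*l)/(2 + l) = 4*(-2 - 3*l)/(2 + l))
((2*3 + 6) + 1)*R(-5, -1) = ((2*3 + 6) + 1)*(4*(-2 - 3*(-1))/(2 - 1)) = ((6 + 6) + 1)*(4*(-2 + 3)/1) = (12 + 1)*(4*1*1) = 13*4 = 52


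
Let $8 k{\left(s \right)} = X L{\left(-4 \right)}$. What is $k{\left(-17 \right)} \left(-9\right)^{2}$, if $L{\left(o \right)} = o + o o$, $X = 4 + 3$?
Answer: $\frac{1701}{2} \approx 850.5$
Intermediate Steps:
$X = 7$
$L{\left(o \right)} = o + o^{2}$
$k{\left(s \right)} = \frac{21}{2}$ ($k{\left(s \right)} = \frac{7 \left(- 4 \left(1 - 4\right)\right)}{8} = \frac{7 \left(\left(-4\right) \left(-3\right)\right)}{8} = \frac{7 \cdot 12}{8} = \frac{1}{8} \cdot 84 = \frac{21}{2}$)
$k{\left(-17 \right)} \left(-9\right)^{2} = \frac{21 \left(-9\right)^{2}}{2} = \frac{21}{2} \cdot 81 = \frac{1701}{2}$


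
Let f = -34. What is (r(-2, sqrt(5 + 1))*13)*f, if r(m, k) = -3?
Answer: 1326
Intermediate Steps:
(r(-2, sqrt(5 + 1))*13)*f = -3*13*(-34) = -39*(-34) = 1326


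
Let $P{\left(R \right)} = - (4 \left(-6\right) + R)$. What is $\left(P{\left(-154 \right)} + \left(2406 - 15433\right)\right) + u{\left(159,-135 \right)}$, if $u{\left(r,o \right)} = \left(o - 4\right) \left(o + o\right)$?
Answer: $24681$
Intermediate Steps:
$u{\left(r,o \right)} = 2 o \left(-4 + o\right)$ ($u{\left(r,o \right)} = \left(-4 + o\right) 2 o = 2 o \left(-4 + o\right)$)
$P{\left(R \right)} = 24 - R$ ($P{\left(R \right)} = - (-24 + R) = 24 - R$)
$\left(P{\left(-154 \right)} + \left(2406 - 15433\right)\right) + u{\left(159,-135 \right)} = \left(\left(24 - -154\right) + \left(2406 - 15433\right)\right) + 2 \left(-135\right) \left(-4 - 135\right) = \left(\left(24 + 154\right) - 13027\right) + 2 \left(-135\right) \left(-139\right) = \left(178 - 13027\right) + 37530 = -12849 + 37530 = 24681$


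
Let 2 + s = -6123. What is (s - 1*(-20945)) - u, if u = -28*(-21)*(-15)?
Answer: 23640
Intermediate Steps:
s = -6125 (s = -2 - 6123 = -6125)
u = -8820 (u = 588*(-15) = -8820)
(s - 1*(-20945)) - u = (-6125 - 1*(-20945)) - 1*(-8820) = (-6125 + 20945) + 8820 = 14820 + 8820 = 23640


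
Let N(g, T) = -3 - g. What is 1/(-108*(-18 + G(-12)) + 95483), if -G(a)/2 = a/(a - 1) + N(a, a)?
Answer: 13/1294415 ≈ 1.0043e-5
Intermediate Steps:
G(a) = 6 + 2*a - 2*a/(-1 + a) (G(a) = -2*(a/(a - 1) + (-3 - a)) = -2*(a/(-1 + a) + (-3 - a)) = -2*(-3 - a + a/(-1 + a)) = 6 + 2*a - 2*a/(-1 + a))
1/(-108*(-18 + G(-12)) + 95483) = 1/(-108*(-18 + 2*(-3 - 12 + (-12)²)/(-1 - 12)) + 95483) = 1/(-108*(-18 + 2*(-3 - 12 + 144)/(-13)) + 95483) = 1/(-108*(-18 + 2*(-1/13)*129) + 95483) = 1/(-108*(-18 - 258/13) + 95483) = 1/(-108*(-492/13) + 95483) = 1/(53136/13 + 95483) = 1/(1294415/13) = 13/1294415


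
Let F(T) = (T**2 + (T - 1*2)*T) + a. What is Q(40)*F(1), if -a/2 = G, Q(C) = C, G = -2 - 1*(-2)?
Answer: 0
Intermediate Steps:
G = 0 (G = -2 + 2 = 0)
a = 0 (a = -2*0 = 0)
F(T) = T**2 + T*(-2 + T) (F(T) = (T**2 + (T - 1*2)*T) + 0 = (T**2 + (T - 2)*T) + 0 = (T**2 + (-2 + T)*T) + 0 = (T**2 + T*(-2 + T)) + 0 = T**2 + T*(-2 + T))
Q(40)*F(1) = 40*(2*1*(-1 + 1)) = 40*(2*1*0) = 40*0 = 0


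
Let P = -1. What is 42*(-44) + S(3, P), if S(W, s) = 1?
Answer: -1847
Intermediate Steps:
42*(-44) + S(3, P) = 42*(-44) + 1 = -1848 + 1 = -1847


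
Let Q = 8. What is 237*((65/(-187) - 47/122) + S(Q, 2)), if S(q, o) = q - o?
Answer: 28479105/22814 ≈ 1248.3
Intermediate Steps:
237*((65/(-187) - 47/122) + S(Q, 2)) = 237*((65/(-187) - 47/122) + (8 - 1*2)) = 237*((65*(-1/187) - 47*1/122) + (8 - 2)) = 237*((-65/187 - 47/122) + 6) = 237*(-16719/22814 + 6) = 237*(120165/22814) = 28479105/22814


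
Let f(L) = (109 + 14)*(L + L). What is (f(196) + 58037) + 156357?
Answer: 262610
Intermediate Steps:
f(L) = 246*L (f(L) = 123*(2*L) = 246*L)
(f(196) + 58037) + 156357 = (246*196 + 58037) + 156357 = (48216 + 58037) + 156357 = 106253 + 156357 = 262610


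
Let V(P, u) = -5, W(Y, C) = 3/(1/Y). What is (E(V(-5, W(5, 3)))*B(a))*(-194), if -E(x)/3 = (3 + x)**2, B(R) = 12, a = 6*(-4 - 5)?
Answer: 27936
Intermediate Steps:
W(Y, C) = 3*Y
a = -54 (a = 6*(-9) = -54)
E(x) = -3*(3 + x)**2
(E(V(-5, W(5, 3)))*B(a))*(-194) = (-3*(3 - 5)**2*12)*(-194) = (-3*(-2)**2*12)*(-194) = (-3*4*12)*(-194) = -12*12*(-194) = -144*(-194) = 27936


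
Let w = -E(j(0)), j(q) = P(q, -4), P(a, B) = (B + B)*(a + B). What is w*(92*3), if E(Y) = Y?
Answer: -8832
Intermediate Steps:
P(a, B) = 2*B*(B + a) (P(a, B) = (2*B)*(B + a) = 2*B*(B + a))
j(q) = 32 - 8*q (j(q) = 2*(-4)*(-4 + q) = 32 - 8*q)
w = -32 (w = -(32 - 8*0) = -(32 + 0) = -1*32 = -32)
w*(92*3) = -2944*3 = -32*276 = -8832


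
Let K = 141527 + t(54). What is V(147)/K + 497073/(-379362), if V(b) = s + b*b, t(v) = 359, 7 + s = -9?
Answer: -5194678001/4485513061 ≈ -1.1581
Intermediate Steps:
s = -16 (s = -7 - 9 = -16)
K = 141886 (K = 141527 + 359 = 141886)
V(b) = -16 + b² (V(b) = -16 + b*b = -16 + b²)
V(147)/K + 497073/(-379362) = (-16 + 147²)/141886 + 497073/(-379362) = (-16 + 21609)*(1/141886) + 497073*(-1/379362) = 21593*(1/141886) - 165691/126454 = 21593/141886 - 165691/126454 = -5194678001/4485513061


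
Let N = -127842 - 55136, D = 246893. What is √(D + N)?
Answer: √63915 ≈ 252.81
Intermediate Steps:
N = -182978
√(D + N) = √(246893 - 182978) = √63915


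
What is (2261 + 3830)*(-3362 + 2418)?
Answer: -5749904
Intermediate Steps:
(2261 + 3830)*(-3362 + 2418) = 6091*(-944) = -5749904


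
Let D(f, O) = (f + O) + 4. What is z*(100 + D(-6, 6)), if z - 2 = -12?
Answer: -1040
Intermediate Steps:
z = -10 (z = 2 - 12 = -10)
D(f, O) = 4 + O + f (D(f, O) = (O + f) + 4 = 4 + O + f)
z*(100 + D(-6, 6)) = -10*(100 + (4 + 6 - 6)) = -10*(100 + 4) = -10*104 = -1040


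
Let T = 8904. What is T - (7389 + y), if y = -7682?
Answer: 9197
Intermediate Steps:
T - (7389 + y) = 8904 - (7389 - 7682) = 8904 - 1*(-293) = 8904 + 293 = 9197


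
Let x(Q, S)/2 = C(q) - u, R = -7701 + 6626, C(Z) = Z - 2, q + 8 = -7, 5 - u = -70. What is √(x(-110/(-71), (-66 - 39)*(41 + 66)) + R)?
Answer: I*√1259 ≈ 35.482*I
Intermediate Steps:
u = 75 (u = 5 - 1*(-70) = 5 + 70 = 75)
q = -15 (q = -8 - 7 = -15)
C(Z) = -2 + Z
R = -1075
x(Q, S) = -184 (x(Q, S) = 2*((-2 - 15) - 1*75) = 2*(-17 - 75) = 2*(-92) = -184)
√(x(-110/(-71), (-66 - 39)*(41 + 66)) + R) = √(-184 - 1075) = √(-1259) = I*√1259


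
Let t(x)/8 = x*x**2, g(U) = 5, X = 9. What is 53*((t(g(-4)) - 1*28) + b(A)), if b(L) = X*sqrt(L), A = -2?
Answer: 51516 + 477*I*sqrt(2) ≈ 51516.0 + 674.58*I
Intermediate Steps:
t(x) = 8*x**3 (t(x) = 8*(x*x**2) = 8*x**3)
b(L) = 9*sqrt(L)
53*((t(g(-4)) - 1*28) + b(A)) = 53*((8*5**3 - 1*28) + 9*sqrt(-2)) = 53*((8*125 - 28) + 9*(I*sqrt(2))) = 53*((1000 - 28) + 9*I*sqrt(2)) = 53*(972 + 9*I*sqrt(2)) = 51516 + 477*I*sqrt(2)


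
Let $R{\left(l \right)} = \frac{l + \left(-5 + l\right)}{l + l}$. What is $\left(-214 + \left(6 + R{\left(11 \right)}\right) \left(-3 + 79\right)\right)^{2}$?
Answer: $\frac{10942864}{121} \approx 90437.0$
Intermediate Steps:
$R{\left(l \right)} = \frac{-5 + 2 l}{2 l}$
$\left(-214 + \left(6 + R{\left(11 \right)}\right) \left(-3 + 79\right)\right)^{2} = \left(-214 + \left(6 + \frac{- \frac{5}{2} + 11}{11}\right) \left(-3 + 79\right)\right)^{2} = \left(-214 + \left(6 + \frac{1}{11} \cdot \frac{17}{2}\right) 76\right)^{2} = \left(-214 + \left(6 + \frac{17}{22}\right) 76\right)^{2} = \left(-214 + \frac{149}{22} \cdot 76\right)^{2} = \left(-214 + \frac{5662}{11}\right)^{2} = \left(\frac{3308}{11}\right)^{2} = \frac{10942864}{121}$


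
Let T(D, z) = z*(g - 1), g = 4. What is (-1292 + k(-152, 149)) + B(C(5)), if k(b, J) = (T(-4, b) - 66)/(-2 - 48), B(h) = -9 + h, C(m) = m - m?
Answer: -32264/25 ≈ -1290.6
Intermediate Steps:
C(m) = 0
T(D, z) = 3*z (T(D, z) = z*(4 - 1) = z*3 = 3*z)
k(b, J) = 33/25 - 3*b/50 (k(b, J) = (3*b - 66)/(-2 - 48) = (-66 + 3*b)/(-50) = (-66 + 3*b)*(-1/50) = 33/25 - 3*b/50)
(-1292 + k(-152, 149)) + B(C(5)) = (-1292 + (33/25 - 3/50*(-152))) + (-9 + 0) = (-1292 + (33/25 + 228/25)) - 9 = (-1292 + 261/25) - 9 = -32039/25 - 9 = -32264/25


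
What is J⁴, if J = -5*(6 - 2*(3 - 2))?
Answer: 160000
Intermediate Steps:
J = -20 (J = -5*(6 - 2*1) = -5*(6 - 2) = -5*4 = -20)
J⁴ = (-20)⁴ = 160000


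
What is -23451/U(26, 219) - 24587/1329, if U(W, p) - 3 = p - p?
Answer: -10413380/1329 ≈ -7835.5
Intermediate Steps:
U(W, p) = 3 (U(W, p) = 3 + (p - p) = 3 + 0 = 3)
-23451/U(26, 219) - 24587/1329 = -23451/3 - 24587/1329 = -23451*⅓ - 24587*1/1329 = -7817 - 24587/1329 = -10413380/1329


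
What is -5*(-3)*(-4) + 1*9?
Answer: -51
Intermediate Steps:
-5*(-3)*(-4) + 1*9 = 15*(-4) + 9 = -60 + 9 = -51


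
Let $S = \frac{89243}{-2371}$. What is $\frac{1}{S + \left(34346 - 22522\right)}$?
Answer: $\frac{2371}{27945461} \approx 8.4844 \cdot 10^{-5}$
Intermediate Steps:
$S = - \frac{89243}{2371}$ ($S = 89243 \left(- \frac{1}{2371}\right) = - \frac{89243}{2371} \approx -37.639$)
$\frac{1}{S + \left(34346 - 22522\right)} = \frac{1}{- \frac{89243}{2371} + \left(34346 - 22522\right)} = \frac{1}{- \frac{89243}{2371} + 11824} = \frac{1}{\frac{27945461}{2371}} = \frac{2371}{27945461}$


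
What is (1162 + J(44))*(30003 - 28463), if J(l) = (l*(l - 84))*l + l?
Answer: -117400360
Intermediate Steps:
J(l) = l + l²*(-84 + l) (J(l) = (l*(-84 + l))*l + l = l²*(-84 + l) + l = l + l²*(-84 + l))
(1162 + J(44))*(30003 - 28463) = (1162 + 44*(1 + 44² - 84*44))*(30003 - 28463) = (1162 + 44*(1 + 1936 - 3696))*1540 = (1162 + 44*(-1759))*1540 = (1162 - 77396)*1540 = -76234*1540 = -117400360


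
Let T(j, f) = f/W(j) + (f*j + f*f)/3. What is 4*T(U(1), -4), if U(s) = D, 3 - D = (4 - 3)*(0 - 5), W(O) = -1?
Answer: -16/3 ≈ -5.3333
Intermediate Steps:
D = 8 (D = 3 - (4 - 3)*(0 - 5) = 3 - (-5) = 3 - 1*(-5) = 3 + 5 = 8)
U(s) = 8
T(j, f) = -f + f²/3 + f*j/3 (T(j, f) = f/(-1) + (f*j + f*f)/3 = f*(-1) + (f*j + f²)*(⅓) = -f + (f² + f*j)*(⅓) = -f + (f²/3 + f*j/3) = -f + f²/3 + f*j/3)
4*T(U(1), -4) = 4*((⅓)*(-4)*(-3 - 4 + 8)) = 4*((⅓)*(-4)*1) = 4*(-4/3) = -16/3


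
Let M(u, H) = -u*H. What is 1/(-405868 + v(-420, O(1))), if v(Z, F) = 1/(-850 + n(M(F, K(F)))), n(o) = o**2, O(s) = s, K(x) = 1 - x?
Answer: -850/344987801 ≈ -2.4639e-6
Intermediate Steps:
M(u, H) = -H*u
v(Z, F) = 1/(-850 + F**2*(1 - F)**2) (v(Z, F) = 1/(-850 + (-(1 - F)*F)**2) = 1/(-850 + (-F*(1 - F))**2) = 1/(-850 + F**2*(1 - F)**2))
1/(-405868 + v(-420, O(1))) = 1/(-405868 + 1/(-850 + 1**2*(-1 + 1)**2)) = 1/(-405868 + 1/(-850 + 1*0**2)) = 1/(-405868 + 1/(-850 + 1*0)) = 1/(-405868 + 1/(-850 + 0)) = 1/(-405868 + 1/(-850)) = 1/(-405868 - 1/850) = 1/(-344987801/850) = -850/344987801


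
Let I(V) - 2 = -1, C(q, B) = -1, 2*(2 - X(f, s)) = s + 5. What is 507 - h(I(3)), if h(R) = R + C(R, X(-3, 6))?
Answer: 507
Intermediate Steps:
X(f, s) = -1/2 - s/2 (X(f, s) = 2 - (s + 5)/2 = 2 - (5 + s)/2 = 2 + (-5/2 - s/2) = -1/2 - s/2)
I(V) = 1 (I(V) = 2 - 1 = 1)
h(R) = -1 + R (h(R) = R - 1 = -1 + R)
507 - h(I(3)) = 507 - (-1 + 1) = 507 - 1*0 = 507 + 0 = 507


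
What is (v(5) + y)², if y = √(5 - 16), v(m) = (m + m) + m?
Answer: (15 + I*√11)² ≈ 214.0 + 99.499*I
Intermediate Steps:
v(m) = 3*m (v(m) = 2*m + m = 3*m)
y = I*√11 (y = √(-11) = I*√11 ≈ 3.3166*I)
(v(5) + y)² = (3*5 + I*√11)² = (15 + I*√11)²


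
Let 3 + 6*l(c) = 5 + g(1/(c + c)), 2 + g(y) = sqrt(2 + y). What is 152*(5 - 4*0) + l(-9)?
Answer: 760 + sqrt(70)/36 ≈ 760.23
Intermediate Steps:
g(y) = -2 + sqrt(2 + y)
l(c) = sqrt(2 + 1/(2*c))/6 (l(c) = -1/2 + (5 + (-2 + sqrt(2 + 1/(c + c))))/6 = -1/2 + (5 + (-2 + sqrt(2 + 1/(2*c))))/6 = -1/2 + (3 + sqrt(2 + 1/(2*c)))/6 = -1/2 + (1/2 + sqrt(2 + 1/(2*c))/6) = sqrt(2 + 1/(2*c))/6)
152*(5 - 4*0) + l(-9) = 152*(5 - 4*0) + sqrt(8 + 2/(-9))/12 = 152*(5 + 0) + sqrt(8 + 2*(-1/9))/12 = 152*5 + sqrt(8 - 2/9)/12 = 760 + sqrt(70/9)/12 = 760 + (sqrt(70)/3)/12 = 760 + sqrt(70)/36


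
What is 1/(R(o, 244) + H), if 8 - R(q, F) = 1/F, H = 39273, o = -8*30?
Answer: 244/9584563 ≈ 2.5458e-5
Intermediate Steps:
o = -240
R(q, F) = 8 - 1/F
1/(R(o, 244) + H) = 1/((8 - 1/244) + 39273) = 1/(1951/244 + 39273) = 1/(9584563/244) = 244/9584563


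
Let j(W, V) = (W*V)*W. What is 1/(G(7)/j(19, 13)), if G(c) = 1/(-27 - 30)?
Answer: -267501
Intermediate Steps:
G(c) = -1/57 (G(c) = 1/(-57) = -1/57)
j(W, V) = V*W² (j(W, V) = (V*W)*W = V*W²)
1/(G(7)/j(19, 13)) = 1/(-1/(57*(13*19²))) = 1/(-1/(57*(13*361))) = 1/(-1/57/4693) = 1/(-1/57*1/4693) = 1/(-1/267501) = -267501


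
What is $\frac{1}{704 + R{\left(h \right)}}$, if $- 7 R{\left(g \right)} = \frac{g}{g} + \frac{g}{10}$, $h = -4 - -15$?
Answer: $\frac{10}{7037} \approx 0.0014211$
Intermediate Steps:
$h = 11$ ($h = -4 + 15 = 11$)
$R{\left(g \right)} = - \frac{1}{7} - \frac{g}{70}$ ($R{\left(g \right)} = - \frac{\frac{g}{g} + \frac{g}{10}}{7} = - \frac{1 + g \frac{1}{10}}{7} = - \frac{1 + \frac{g}{10}}{7} = - \frac{1}{7} - \frac{g}{70}$)
$\frac{1}{704 + R{\left(h \right)}} = \frac{1}{704 - \frac{3}{10}} = \frac{1}{\frac{7037}{10}} = \frac{10}{7037}$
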